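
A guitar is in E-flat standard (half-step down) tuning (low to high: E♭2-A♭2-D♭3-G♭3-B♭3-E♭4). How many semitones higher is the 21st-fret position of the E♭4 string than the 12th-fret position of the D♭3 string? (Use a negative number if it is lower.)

23 semitones

E♭4 at fret 21 → C6 (MIDI 84); D♭3 at fret 12 → D♭4 (MIDI 61).
84 − 61 = 23, so the two pitches are 23 semitones apart.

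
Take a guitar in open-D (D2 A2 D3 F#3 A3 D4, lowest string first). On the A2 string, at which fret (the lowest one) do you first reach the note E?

From A2, count semitones up the chromatic scale until reaching E: A–A#–B–C–C#–D–D#–E — 7 steps.

7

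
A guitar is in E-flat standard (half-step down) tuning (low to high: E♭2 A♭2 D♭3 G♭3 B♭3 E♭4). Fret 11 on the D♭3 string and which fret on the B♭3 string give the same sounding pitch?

2

Fret 11 on D♭3 is MIDI 49 + 11 = 60 (C4). On the B♭3 string (open MIDI 58), that pitch is 60 − 58 = fret 2.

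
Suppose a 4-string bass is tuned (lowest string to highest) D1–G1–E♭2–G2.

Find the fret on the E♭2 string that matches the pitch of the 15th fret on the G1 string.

Fret 15 on G1 is MIDI 31 + 15 = 46 (B♭2). On the E♭2 string (open MIDI 39), that pitch is 46 − 39 = fret 7.

7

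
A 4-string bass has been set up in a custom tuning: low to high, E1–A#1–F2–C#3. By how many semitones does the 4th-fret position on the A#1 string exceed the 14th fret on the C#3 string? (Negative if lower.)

A#1 at fret 4 → D2 (MIDI 38); C#3 at fret 14 → D#4 (MIDI 63).
38 − 63 = -25, so the two pitches are 25 semitones apart.

-25 semitones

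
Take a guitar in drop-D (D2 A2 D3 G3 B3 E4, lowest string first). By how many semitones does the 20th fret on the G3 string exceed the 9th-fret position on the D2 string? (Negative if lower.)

G3 at fret 20 → D#5 (MIDI 75); D2 at fret 9 → B2 (MIDI 47).
75 − 47 = 28, so the two pitches are 28 semitones apart.

28 semitones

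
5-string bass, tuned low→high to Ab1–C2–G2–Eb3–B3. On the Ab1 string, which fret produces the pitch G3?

G3 is 23 semitones above the open Ab1 (Ab–A–Bb–B–…–F–Gb–G), so it sits at fret 23.

23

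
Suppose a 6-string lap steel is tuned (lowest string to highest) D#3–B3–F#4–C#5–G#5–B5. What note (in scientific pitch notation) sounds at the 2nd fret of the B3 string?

Each fret is one semitone, so B3 + 2 = C#4.

C#4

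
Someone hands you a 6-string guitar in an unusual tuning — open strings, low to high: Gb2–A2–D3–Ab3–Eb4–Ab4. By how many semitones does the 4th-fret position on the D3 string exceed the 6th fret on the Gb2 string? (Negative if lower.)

6 semitones

D3 at fret 4 → Gb3 (MIDI 54); Gb2 at fret 6 → C3 (MIDI 48).
54 − 48 = 6, so the two pitches are 6 semitones apart.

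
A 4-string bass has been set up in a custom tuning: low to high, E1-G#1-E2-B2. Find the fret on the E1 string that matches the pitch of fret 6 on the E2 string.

Fret 6 on E2 is MIDI 40 + 6 = 46 (A#2). On the E1 string (open MIDI 28), that pitch is 46 − 28 = fret 18.

18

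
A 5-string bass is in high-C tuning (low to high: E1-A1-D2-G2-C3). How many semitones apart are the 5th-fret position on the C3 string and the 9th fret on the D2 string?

C3 at fret 5 → F3 (MIDI 53); D2 at fret 9 → B2 (MIDI 47).
53 − 47 = 6, so the two pitches are 6 semitones apart, with F3 the higher.

6 semitones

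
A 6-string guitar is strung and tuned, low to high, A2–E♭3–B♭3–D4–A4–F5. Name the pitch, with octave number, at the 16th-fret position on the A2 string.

A2 is MIDI 45. Adding 16 gives 61, which is D♭4.
(Equivalently spelled C♯4.)

D♭4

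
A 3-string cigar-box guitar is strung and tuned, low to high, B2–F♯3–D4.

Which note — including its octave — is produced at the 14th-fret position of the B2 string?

C♯4

Each fret is one semitone, so B2 + 14 = C♯4.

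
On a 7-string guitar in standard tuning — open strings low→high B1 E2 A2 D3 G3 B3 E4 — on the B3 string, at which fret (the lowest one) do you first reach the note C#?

From B3, count semitones up the chromatic scale until reaching C#: B–C–C# — 2 steps.

2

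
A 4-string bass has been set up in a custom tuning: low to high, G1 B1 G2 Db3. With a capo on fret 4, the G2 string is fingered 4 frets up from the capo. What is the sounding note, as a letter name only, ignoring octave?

Eb

The capo raises the open G2 by 4 semitones to B2; fretting 4 more gives G2 + 4 + 4 = G2 + 8 semitones, landing on Eb.
(Also written D#.)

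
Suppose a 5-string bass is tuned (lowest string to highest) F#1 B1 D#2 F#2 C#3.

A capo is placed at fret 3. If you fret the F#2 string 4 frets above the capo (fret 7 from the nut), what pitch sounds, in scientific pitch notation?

C#3

The capo raises the open F#2 by 3 semitones to A2; fretting 4 more gives F#2 + 3 + 4 = F#2 + 7 semitones = C#3.
(Also written Db.)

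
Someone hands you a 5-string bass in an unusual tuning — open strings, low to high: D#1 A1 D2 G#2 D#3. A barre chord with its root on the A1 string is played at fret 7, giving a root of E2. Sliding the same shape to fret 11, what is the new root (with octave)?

G#2

Moving from fret 7 to fret 11 shifts the root by 4 semitones.
E2 up 4 semitones is G#2.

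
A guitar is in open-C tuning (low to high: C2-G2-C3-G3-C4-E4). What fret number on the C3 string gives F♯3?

F♯3 is 6 semitones above the open C3 (C–C#–D–D#–E–F–F#), so it sits at fret 6.

6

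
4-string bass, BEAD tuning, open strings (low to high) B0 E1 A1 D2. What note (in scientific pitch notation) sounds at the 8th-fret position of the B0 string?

Each fret is one semitone, so B0 + 8 = G1.

G1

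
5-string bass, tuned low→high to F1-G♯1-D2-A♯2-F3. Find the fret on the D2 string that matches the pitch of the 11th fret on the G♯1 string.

5

G♯1 at fret 11 is G♯1 + 11 semitones = G2.
The open D2 string is 6 semitones above the open G♯1, so the same pitch on the D2 string lies at fret 11 − 6 = 5.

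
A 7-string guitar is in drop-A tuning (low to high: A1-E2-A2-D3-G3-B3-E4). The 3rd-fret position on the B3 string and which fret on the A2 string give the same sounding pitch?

17

Fret 3 on B3 is MIDI 59 + 3 = 62 (D4). On the A2 string (open MIDI 45), that pitch is 62 − 45 = fret 17.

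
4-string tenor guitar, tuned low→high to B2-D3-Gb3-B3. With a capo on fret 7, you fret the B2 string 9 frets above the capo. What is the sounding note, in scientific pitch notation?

The capo raises the open B2 by 7 semitones to Gb3; fretting 9 more gives B2 + 7 + 9 = B2 + 16 semitones = Eb4.

Eb4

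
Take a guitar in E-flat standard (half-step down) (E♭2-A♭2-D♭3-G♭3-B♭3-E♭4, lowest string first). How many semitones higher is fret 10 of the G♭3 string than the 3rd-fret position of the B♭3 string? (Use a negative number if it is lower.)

3 semitones

G♭3 at fret 10 → E4 (MIDI 64); B♭3 at fret 3 → D♭4 (MIDI 61).
64 − 61 = 3, so the two pitches are 3 semitones apart.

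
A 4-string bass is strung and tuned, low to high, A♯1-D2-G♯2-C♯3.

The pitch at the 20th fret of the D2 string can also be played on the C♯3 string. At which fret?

9

Fret 20 on D2 is MIDI 38 + 20 = 58 (A♯3). On the C♯3 string (open MIDI 49), that pitch is 58 − 49 = fret 9.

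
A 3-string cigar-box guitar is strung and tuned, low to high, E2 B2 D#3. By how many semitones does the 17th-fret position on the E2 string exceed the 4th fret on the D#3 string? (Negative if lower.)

E2 at fret 17 → A3 (MIDI 57); D#3 at fret 4 → G3 (MIDI 55).
57 − 55 = 2, so the two pitches are 2 semitones apart.

2 semitones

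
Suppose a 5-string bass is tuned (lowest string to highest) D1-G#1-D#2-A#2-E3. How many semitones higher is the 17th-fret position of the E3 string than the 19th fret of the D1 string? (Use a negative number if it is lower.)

24 semitones

E3 at fret 17 → A4 (MIDI 69); D1 at fret 19 → A2 (MIDI 45).
69 − 45 = 24, so the two pitches are 24 semitones apart.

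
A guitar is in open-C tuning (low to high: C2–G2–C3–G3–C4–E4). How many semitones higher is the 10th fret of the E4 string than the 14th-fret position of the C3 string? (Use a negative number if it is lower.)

E4 at fret 10 → D5 (MIDI 74); C3 at fret 14 → D4 (MIDI 62).
74 − 62 = 12, so the two pitches are 12 semitones apart.

12 semitones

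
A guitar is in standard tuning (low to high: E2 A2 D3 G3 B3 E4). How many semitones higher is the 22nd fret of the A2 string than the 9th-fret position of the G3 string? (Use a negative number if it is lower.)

3 semitones

A2 at fret 22 → G4 (MIDI 67); G3 at fret 9 → E4 (MIDI 64).
67 − 64 = 3, so the two pitches are 3 semitones apart.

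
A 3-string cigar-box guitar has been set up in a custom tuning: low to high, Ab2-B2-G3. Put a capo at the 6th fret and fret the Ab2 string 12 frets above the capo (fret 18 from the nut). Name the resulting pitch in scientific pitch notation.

D4

The capo raises the open Ab2 by 6 semitones to D3; fretting 12 more gives Ab2 + 6 + 12 = Ab2 + 18 semitones = D4.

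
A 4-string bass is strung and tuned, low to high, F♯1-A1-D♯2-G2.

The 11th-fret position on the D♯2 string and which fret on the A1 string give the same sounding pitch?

D♯2 at fret 11 is D♯2 + 11 semitones = D3.
The open A1 string is 6 semitones below the open D♯2, so the same pitch on the A1 string lies at fret 11 + 6 = 17.

17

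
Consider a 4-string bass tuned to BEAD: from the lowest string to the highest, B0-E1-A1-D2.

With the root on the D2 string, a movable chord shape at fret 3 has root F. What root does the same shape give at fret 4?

Moving from fret 3 to fret 4 shifts the root by 1 semitone.
F up 1 semitone is F#.

F#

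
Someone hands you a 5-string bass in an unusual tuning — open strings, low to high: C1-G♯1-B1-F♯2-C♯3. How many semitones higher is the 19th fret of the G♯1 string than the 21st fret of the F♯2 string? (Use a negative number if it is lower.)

-12 semitones

G♯1 at fret 19 → D♯3 (MIDI 51); F♯2 at fret 21 → D♯4 (MIDI 63).
51 − 63 = -12, so the two pitches are 12 semitones apart.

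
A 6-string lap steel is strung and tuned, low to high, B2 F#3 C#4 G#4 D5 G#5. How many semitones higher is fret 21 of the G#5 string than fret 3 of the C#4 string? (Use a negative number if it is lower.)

G#5 at fret 21 → F7 (MIDI 101); C#4 at fret 3 → E4 (MIDI 64).
101 − 64 = 37, so the two pitches are 37 semitones apart.

37 semitones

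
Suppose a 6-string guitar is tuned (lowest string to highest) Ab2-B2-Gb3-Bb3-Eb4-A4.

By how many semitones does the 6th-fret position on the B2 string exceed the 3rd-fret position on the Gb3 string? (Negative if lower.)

B2 at fret 6 → F3 (MIDI 53); Gb3 at fret 3 → A3 (MIDI 57).
53 − 57 = -4, so the two pitches are 4 semitones apart.

-4 semitones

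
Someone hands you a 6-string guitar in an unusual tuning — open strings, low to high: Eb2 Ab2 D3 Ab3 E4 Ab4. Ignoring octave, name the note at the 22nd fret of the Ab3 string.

The open Ab3 string plus 22 semitones: Ab–A–Bb–B–…–E–F–Gb.
(Equivalently spelled F#.)

Gb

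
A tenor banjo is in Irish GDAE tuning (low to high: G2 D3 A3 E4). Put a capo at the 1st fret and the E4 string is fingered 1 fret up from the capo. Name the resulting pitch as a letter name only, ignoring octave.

The capo raises the open E4 by 1 semitone to F4; fretting 1 more gives E4 + 1 + 1 = E4 + 2 semitones, landing on F#.
(Also written Gb.)

F#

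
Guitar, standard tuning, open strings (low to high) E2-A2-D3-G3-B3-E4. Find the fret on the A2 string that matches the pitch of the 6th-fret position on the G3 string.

G3 at fret 6 is G3 + 6 semitones = C♯4.
The open A2 string is 10 semitones below the open G3, so the same pitch on the A2 string lies at fret 6 + 10 = 16.

16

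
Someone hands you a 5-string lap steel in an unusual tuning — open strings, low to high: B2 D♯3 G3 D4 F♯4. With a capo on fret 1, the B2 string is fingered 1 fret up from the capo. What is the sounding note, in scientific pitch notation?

The capo raises the open B2 by 1 semitone to C3; fretting 1 more gives B2 + 1 + 1 = B2 + 2 semitones = C♯3.
(Also written D♭.)

C♯3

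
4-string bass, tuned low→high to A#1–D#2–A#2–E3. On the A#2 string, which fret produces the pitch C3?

C3 is 2 semitones above the open A#2 (A#–B–C), so it sits at fret 2.

2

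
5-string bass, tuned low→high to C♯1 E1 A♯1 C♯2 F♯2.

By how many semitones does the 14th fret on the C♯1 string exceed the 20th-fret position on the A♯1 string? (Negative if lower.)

-15 semitones

C♯1 at fret 14 → D♯2 (MIDI 39); A♯1 at fret 20 → F♯3 (MIDI 54).
39 − 54 = -15, so the two pitches are 15 semitones apart.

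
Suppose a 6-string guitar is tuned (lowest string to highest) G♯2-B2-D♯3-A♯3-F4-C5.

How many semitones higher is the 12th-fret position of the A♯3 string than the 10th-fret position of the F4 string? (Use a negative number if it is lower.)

A♯3 at fret 12 → A♯4 (MIDI 70); F4 at fret 10 → D♯5 (MIDI 75).
70 − 75 = -5, so the two pitches are 5 semitones apart.

-5 semitones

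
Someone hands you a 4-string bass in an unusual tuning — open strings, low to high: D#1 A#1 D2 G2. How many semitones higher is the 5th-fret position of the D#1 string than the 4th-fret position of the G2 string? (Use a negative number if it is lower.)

D#1 at fret 5 → G#1 (MIDI 32); G2 at fret 4 → B2 (MIDI 47).
32 − 47 = -15, so the two pitches are 15 semitones apart.

-15 semitones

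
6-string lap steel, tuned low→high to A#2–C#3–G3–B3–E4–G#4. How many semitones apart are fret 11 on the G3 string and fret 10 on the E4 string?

G3 at fret 11 → F#4 (MIDI 66); E4 at fret 10 → D5 (MIDI 74).
66 − 74 = -8, so the two pitches are 8 semitones apart, with D5 the higher.

8 semitones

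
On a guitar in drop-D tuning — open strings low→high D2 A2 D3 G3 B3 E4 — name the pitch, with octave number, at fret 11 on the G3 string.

F♯4

Each fret is one semitone, so G3 + 11 = F♯4.
(Equivalently spelled G♭4.)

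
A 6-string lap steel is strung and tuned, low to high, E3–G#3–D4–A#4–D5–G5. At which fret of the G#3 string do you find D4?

6

D4 is 6 semitones above the open G#3 (G#–A–A#–B–C–C#–D), so it sits at fret 6.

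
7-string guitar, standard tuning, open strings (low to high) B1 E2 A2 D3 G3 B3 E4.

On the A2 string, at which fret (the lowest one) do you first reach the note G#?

From A2, count semitones up the chromatic scale until reaching G#: A–A#–B–C–…–F#–G–G# — 11 steps.

11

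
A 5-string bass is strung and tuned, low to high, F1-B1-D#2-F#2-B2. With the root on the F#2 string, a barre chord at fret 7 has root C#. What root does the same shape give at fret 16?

Moving from fret 7 to fret 16 shifts the root by 9 semitones.
C# up 9 semitones is A#.

A#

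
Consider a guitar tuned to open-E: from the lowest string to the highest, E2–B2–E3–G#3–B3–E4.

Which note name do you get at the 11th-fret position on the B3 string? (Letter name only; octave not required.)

A#

Each fret is one semitone, so B3 + 11 = A#.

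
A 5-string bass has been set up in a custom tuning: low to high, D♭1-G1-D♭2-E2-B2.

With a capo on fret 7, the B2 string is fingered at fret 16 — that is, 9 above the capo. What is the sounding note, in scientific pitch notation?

The capo raises the open B2 by 7 semitones to G♭3; fretting 9 more gives B2 + 7 + 9 = B2 + 16 semitones = E♭4.

E♭4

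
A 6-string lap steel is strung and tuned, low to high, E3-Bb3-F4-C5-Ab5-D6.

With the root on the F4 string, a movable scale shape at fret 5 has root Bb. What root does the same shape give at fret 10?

Eb

Moving from fret 5 to fret 10 shifts the root by 5 semitones.
Bb up 5 semitones is Eb.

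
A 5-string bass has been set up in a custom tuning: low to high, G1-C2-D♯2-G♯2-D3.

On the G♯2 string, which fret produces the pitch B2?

3

B2 is 3 semitones above the open G♯2 (G#–A–A#–B), so it sits at fret 3.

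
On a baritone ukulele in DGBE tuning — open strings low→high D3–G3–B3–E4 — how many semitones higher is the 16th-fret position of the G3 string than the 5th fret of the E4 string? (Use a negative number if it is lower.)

2 semitones

G3 at fret 16 → B4 (MIDI 71); E4 at fret 5 → A4 (MIDI 69).
71 − 69 = 2, so the two pitches are 2 semitones apart.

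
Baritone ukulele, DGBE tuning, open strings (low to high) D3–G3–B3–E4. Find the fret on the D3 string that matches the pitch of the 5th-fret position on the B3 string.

14

Fret 5 on B3 is MIDI 59 + 5 = 64 (E4). On the D3 string (open MIDI 50), that pitch is 64 − 50 = fret 14.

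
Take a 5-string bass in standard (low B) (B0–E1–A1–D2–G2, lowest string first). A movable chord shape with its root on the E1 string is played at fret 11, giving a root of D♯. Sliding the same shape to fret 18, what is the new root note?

Moving from fret 11 to fret 18 shifts the root by 7 semitones.
D♯ up 7 semitones is A♯.

A♯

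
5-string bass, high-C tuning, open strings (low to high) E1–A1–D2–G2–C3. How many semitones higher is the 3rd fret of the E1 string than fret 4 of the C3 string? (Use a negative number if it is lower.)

-21 semitones

E1 at fret 3 → G1 (MIDI 31); C3 at fret 4 → E3 (MIDI 52).
31 − 52 = -21, so the two pitches are 21 semitones apart.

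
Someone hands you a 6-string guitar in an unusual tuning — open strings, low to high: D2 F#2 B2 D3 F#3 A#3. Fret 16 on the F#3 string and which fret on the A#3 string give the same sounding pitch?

12

F#3 at fret 16 is F#3 + 16 semitones = A#4.
The open A#3 string is 4 semitones above the open F#3, so the same pitch on the A#3 string lies at fret 16 − 4 = 12.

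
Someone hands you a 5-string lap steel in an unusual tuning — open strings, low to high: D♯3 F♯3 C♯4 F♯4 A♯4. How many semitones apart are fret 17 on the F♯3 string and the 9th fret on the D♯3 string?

F♯3 at fret 17 → B4 (MIDI 71); D♯3 at fret 9 → C4 (MIDI 60).
71 − 60 = 11, so the two pitches are 11 semitones apart, with B4 the higher.

11 semitones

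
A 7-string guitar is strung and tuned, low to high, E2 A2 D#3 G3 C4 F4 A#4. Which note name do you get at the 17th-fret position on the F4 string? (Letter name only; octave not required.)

The open F4 string plus 17 semitones: F–F#–G–G#–…–G#–A–A#.
(Equivalently spelled Bb.)

A#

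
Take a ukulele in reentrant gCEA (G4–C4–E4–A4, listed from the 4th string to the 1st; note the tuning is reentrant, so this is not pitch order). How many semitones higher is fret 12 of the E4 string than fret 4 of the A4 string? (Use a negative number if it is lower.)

3 semitones

E4 at fret 12 → E5 (MIDI 76); A4 at fret 4 → C#5 (MIDI 73).
76 − 73 = 3, so the two pitches are 3 semitones apart.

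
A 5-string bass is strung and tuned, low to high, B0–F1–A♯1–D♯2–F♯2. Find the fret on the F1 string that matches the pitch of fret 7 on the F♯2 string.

F♯2 at fret 7 is F♯2 + 7 semitones = C♯3.
The open F1 string is 13 semitones below the open F♯2, so the same pitch on the F1 string lies at fret 7 + 13 = 20.

20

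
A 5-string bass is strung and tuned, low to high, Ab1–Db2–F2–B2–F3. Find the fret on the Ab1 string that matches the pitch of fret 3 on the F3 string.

24

F3 at fret 3 is F3 + 3 semitones = Ab3.
The open Ab1 string is 21 semitones below the open F3, so the same pitch on the Ab1 string lies at fret 3 + 21 = 24.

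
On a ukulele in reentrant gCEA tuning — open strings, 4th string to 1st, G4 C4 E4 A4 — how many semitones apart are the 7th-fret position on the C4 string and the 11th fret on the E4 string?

8 semitones

C4 at fret 7 → G4 (MIDI 67); E4 at fret 11 → D#5 (MIDI 75).
67 − 75 = -8, so the two pitches are 8 semitones apart, with D#5 the higher.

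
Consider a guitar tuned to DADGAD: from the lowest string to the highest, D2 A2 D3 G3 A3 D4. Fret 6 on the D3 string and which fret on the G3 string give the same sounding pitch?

1

Fret 6 on D3 is MIDI 50 + 6 = 56 (G#3). On the G3 string (open MIDI 55), that pitch is 56 − 55 = fret 1.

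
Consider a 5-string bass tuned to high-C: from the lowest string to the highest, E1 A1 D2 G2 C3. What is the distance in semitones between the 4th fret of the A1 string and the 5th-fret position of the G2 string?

A1 at fret 4 → C#2 (MIDI 37); G2 at fret 5 → C3 (MIDI 48).
37 − 48 = -11, so the two pitches are 11 semitones apart, with C3 the higher.

11 semitones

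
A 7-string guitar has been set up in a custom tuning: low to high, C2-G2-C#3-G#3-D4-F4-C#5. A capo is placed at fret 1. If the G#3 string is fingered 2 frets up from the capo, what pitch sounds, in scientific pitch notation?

B3

The capo raises the open G#3 by 1 semitone to A3; fretting 2 more gives G#3 + 1 + 2 = G#3 + 3 semitones = B3.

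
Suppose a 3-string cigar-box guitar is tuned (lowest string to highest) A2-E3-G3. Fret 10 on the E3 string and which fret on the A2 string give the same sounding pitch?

17

E3 at fret 10 is E3 + 10 semitones = D4.
The open A2 string is 7 semitones below the open E3, so the same pitch on the A2 string lies at fret 10 + 7 = 17.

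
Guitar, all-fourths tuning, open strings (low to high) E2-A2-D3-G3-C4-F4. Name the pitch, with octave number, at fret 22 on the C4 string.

A#5

The open C4 string plus 22 semitones: C–C#–D–D#–…–G#–A–A#.
The walk passes from B into C once, so the octave number goes from 4 to 5.
(Equivalently spelled Bb5.)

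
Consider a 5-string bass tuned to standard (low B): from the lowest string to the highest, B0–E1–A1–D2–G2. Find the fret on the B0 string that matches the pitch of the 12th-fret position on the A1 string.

22

Fret 12 on A1 is MIDI 33 + 12 = 45 (A2). On the B0 string (open MIDI 23), that pitch is 45 − 23 = fret 22.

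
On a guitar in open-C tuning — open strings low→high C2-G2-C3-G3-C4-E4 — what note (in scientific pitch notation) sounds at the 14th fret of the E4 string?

F#5

Each fret is one semitone, so E4 + 14 = F#5.
(Equivalently spelled Gb5.)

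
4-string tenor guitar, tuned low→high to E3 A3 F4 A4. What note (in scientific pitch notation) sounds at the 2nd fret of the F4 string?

G4

Each fret is one semitone, so F4 + 2 = G4.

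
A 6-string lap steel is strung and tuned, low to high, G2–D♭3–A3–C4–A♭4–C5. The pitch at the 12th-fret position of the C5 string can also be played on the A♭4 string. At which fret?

C5 at fret 12 is C5 + 12 semitones = C6.
The open A♭4 string is 4 semitones below the open C5, so the same pitch on the A♭4 string lies at fret 12 + 4 = 16.

16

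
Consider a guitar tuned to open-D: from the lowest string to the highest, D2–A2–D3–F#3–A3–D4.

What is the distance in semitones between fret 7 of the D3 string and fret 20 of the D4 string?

D3 at fret 7 → A3 (MIDI 57); D4 at fret 20 → A#5 (MIDI 82).
57 − 82 = -25, so the two pitches are 25 semitones apart, with A#5 the higher.

25 semitones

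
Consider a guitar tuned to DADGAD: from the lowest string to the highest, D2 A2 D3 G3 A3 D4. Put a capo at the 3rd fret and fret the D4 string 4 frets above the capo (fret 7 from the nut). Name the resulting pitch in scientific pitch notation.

The capo raises the open D4 by 3 semitones to F4; fretting 4 more gives D4 + 3 + 4 = D4 + 7 semitones = A4.

A4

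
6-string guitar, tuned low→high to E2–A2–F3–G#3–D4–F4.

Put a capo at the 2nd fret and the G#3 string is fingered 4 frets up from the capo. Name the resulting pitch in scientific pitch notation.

The capo raises the open G#3 by 2 semitones to A#3; fretting 4 more gives G#3 + 2 + 4 = G#3 + 6 semitones = D4.

D4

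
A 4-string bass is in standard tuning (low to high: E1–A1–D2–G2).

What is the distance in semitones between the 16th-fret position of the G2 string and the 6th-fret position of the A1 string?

20 semitones

G2 at fret 16 → B3 (MIDI 59); A1 at fret 6 → D♯2 (MIDI 39).
59 − 39 = 20, so the two pitches are 20 semitones apart, with B3 the higher.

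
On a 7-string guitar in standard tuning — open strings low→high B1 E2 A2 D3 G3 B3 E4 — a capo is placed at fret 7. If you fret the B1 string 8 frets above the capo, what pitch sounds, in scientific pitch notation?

The capo raises the open B1 by 7 semitones to F♯2; fretting 8 more gives B1 + 7 + 8 = B1 + 15 semitones = D3.

D3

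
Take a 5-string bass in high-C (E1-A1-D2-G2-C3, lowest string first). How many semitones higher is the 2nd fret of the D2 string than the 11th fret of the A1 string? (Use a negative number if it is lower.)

-4 semitones

D2 at fret 2 → E2 (MIDI 40); A1 at fret 11 → G♯2 (MIDI 44).
40 − 44 = -4, so the two pitches are 4 semitones apart.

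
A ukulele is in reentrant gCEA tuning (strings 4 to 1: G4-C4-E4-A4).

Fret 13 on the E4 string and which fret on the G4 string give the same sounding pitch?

E4 at fret 13 is E4 + 13 semitones = F5.
The open G4 string is 3 semitones above the open E4, so the same pitch on the G4 string lies at fret 13 − 3 = 10.

10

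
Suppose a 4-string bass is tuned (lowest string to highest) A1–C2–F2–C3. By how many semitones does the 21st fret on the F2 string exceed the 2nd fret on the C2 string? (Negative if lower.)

F2 at fret 21 → D4 (MIDI 62); C2 at fret 2 → D2 (MIDI 38).
62 − 38 = 24, so the two pitches are 24 semitones apart.

24 semitones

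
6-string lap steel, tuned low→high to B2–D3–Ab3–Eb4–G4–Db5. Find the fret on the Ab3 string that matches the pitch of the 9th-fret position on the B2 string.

Fret 9 on B2 is MIDI 47 + 9 = 56 (Ab3). On the Ab3 string (open MIDI 56), that pitch is 56 − 56 = fret 0.

0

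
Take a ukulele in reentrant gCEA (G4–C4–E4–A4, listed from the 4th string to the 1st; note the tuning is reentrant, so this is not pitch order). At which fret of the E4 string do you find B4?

B4 is 7 semitones above the open E4 (E–F–F#–G–G#–A–A#–B), so it sits at fret 7.

7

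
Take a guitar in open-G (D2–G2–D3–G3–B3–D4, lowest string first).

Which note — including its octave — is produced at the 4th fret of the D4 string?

F♯4

Each fret is one semitone, so D4 + 4 = F♯4.
(Equivalently spelled G♭4.)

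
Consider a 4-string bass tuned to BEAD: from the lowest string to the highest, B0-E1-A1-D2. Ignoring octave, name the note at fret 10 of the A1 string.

G

The open A1 string plus 10 semitones: A–A#–B–C–…–F–F#–G.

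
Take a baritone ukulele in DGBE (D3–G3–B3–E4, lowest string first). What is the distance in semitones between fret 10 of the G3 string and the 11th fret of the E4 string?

10 semitones

G3 at fret 10 → F4 (MIDI 65); E4 at fret 11 → D♯5 (MIDI 75).
65 − 75 = -10, so the two pitches are 10 semitones apart, with D♯5 the higher.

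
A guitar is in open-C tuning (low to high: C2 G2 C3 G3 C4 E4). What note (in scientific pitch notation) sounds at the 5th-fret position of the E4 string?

A4

Each fret is one semitone, so E4 + 5 = A4.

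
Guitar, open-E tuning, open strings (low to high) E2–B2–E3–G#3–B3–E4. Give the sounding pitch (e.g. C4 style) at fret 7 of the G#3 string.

D#4

The open G#3 string plus 7 semitones: G#–A–A#–B–C–C#–D–D#.
The walk passes from B into C once, so the octave number goes from 3 to 4.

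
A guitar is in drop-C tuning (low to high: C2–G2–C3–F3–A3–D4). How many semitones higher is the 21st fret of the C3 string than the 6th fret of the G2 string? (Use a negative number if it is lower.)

C3 at fret 21 → A4 (MIDI 69); G2 at fret 6 → C#3 (MIDI 49).
69 − 49 = 20, so the two pitches are 20 semitones apart.

20 semitones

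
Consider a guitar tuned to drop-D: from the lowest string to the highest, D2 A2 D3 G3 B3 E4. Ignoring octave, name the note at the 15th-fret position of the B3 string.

D

The open B3 string plus 15 semitones: B–C–C#–D–…–C–C#–D.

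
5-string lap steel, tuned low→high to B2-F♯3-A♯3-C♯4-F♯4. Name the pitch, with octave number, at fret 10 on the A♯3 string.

G♯4

A♯3 is MIDI 58. Adding 10 gives 68, which is G♯4.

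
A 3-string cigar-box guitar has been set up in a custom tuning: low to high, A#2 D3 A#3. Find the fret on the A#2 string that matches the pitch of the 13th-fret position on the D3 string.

Fret 13 on D3 is MIDI 50 + 13 = 63 (D#4). On the A#2 string (open MIDI 46), that pitch is 63 − 46 = fret 17.

17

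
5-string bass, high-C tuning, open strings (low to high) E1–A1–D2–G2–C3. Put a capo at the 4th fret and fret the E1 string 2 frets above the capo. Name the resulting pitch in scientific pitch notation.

The capo raises the open E1 by 4 semitones to G♯1; fretting 2 more gives E1 + 4 + 2 = E1 + 6 semitones = A♯1.
(Also written B♭.)

A♯1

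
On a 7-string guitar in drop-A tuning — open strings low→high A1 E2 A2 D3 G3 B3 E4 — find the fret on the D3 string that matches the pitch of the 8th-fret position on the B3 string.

17

B3 at fret 8 is B3 + 8 semitones = G4.
The open D3 string is 9 semitones below the open B3, so the same pitch on the D3 string lies at fret 8 + 9 = 17.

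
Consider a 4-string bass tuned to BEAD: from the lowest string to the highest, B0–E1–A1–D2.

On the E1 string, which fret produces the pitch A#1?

A#1 is 6 semitones above the open E1 (E–F–F#–G–G#–A–A#), so it sits at fret 6.

6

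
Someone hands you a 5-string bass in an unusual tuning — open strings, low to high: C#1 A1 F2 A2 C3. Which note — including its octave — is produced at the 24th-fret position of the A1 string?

A3

A1 is MIDI 33. Adding 24 gives 57, which is A3.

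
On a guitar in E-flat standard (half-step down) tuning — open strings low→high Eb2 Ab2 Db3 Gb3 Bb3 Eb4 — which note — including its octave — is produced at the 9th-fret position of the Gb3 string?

Eb4

Each fret is one semitone, so Gb3 + 9 = Eb4.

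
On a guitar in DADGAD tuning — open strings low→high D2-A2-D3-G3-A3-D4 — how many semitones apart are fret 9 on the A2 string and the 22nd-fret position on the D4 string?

30 semitones

A2 at fret 9 → F♯3 (MIDI 54); D4 at fret 22 → C6 (MIDI 84).
54 − 84 = -30, so the two pitches are 30 semitones apart, with C6 the higher.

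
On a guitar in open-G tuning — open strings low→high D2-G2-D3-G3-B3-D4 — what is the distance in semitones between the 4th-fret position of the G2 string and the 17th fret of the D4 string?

32 semitones

G2 at fret 4 → B2 (MIDI 47); D4 at fret 17 → G5 (MIDI 79).
47 − 79 = -32, so the two pitches are 32 semitones apart, with G5 the higher.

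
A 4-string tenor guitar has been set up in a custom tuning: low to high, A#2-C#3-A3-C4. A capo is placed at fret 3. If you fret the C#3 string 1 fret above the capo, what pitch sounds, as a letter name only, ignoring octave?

The capo raises the open C#3 by 3 semitones to E3; fretting 1 more gives C#3 + 3 + 1 = C#3 + 4 semitones, landing on F.

F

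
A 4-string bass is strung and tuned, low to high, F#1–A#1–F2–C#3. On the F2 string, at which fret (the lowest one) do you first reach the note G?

From F2, count semitones up the chromatic scale until reaching G: F–F#–G — 2 steps.

2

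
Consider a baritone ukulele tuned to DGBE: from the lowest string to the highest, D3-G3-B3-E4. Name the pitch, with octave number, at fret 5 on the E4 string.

Each fret is one semitone, so E4 + 5 = A4.

A4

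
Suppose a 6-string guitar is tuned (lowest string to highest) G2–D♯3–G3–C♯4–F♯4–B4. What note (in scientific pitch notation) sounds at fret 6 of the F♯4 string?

C5

F♯4 is MIDI 66. Adding 6 gives 72, which is C5.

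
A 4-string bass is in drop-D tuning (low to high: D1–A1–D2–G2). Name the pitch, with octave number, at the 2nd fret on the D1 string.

E1

D1 is MIDI 26. Adding 2 gives 28, which is E1.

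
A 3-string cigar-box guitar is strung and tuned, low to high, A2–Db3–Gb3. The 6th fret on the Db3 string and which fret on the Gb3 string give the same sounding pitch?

1

Db3 at fret 6 is Db3 + 6 semitones = G3.
The open Gb3 string is 5 semitones above the open Db3, so the same pitch on the Gb3 string lies at fret 6 − 5 = 1.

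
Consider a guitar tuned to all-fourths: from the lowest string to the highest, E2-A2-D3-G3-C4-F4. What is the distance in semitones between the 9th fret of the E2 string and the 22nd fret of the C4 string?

E2 at fret 9 → C♯3 (MIDI 49); C4 at fret 22 → A♯5 (MIDI 82).
49 − 82 = -33, so the two pitches are 33 semitones apart, with A♯5 the higher.

33 semitones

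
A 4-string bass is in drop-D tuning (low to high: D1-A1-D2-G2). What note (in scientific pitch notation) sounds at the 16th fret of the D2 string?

F#3

D2 is MIDI 38. Adding 16 gives 54, which is F#3.
(Equivalently spelled Gb3.)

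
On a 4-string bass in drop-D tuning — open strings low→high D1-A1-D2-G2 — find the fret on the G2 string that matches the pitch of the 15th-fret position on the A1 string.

5

A1 at fret 15 is A1 + 15 semitones = C3.
The open G2 string is 10 semitones above the open A1, so the same pitch on the G2 string lies at fret 15 − 10 = 5.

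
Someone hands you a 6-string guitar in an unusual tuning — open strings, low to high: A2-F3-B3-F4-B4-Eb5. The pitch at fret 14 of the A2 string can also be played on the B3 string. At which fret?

0

A2 at fret 14 is A2 + 14 semitones = B3.
The open B3 string is 14 semitones above the open A2, so the same pitch on the B3 string lies at fret 14 − 14 = 0.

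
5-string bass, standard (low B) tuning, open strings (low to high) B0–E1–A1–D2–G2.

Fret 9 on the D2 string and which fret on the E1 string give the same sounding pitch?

Fret 9 on D2 is MIDI 38 + 9 = 47 (B2). On the E1 string (open MIDI 28), that pitch is 47 − 28 = fret 19.

19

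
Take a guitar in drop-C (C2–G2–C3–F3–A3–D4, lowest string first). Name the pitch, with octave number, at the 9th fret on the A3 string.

F#4

Each fret is one semitone, so A3 + 9 = F#4.
(Equivalently spelled Gb4.)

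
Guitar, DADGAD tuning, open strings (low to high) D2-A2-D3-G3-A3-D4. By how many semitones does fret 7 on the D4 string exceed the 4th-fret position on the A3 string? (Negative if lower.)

D4 at fret 7 → A4 (MIDI 69); A3 at fret 4 → C#4 (MIDI 61).
69 − 61 = 8, so the two pitches are 8 semitones apart.

8 semitones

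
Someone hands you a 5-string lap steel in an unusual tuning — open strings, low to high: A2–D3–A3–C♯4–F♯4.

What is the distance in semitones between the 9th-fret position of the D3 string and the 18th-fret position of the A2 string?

4 semitones

D3 at fret 9 → B3 (MIDI 59); A2 at fret 18 → D♯4 (MIDI 63).
59 − 63 = -4, so the two pitches are 4 semitones apart, with D♯4 the higher.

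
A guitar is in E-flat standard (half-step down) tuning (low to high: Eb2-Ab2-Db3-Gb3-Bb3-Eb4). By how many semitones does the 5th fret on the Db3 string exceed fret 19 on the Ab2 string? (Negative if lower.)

-9 semitones

Db3 at fret 5 → Gb3 (MIDI 54); Ab2 at fret 19 → Eb4 (MIDI 63).
54 − 63 = -9, so the two pitches are 9 semitones apart.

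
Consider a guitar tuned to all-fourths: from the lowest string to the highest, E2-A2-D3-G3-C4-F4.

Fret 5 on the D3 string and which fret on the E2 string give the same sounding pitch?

15

D3 at fret 5 is D3 + 5 semitones = G3.
The open E2 string is 10 semitones below the open D3, so the same pitch on the E2 string lies at fret 5 + 10 = 15.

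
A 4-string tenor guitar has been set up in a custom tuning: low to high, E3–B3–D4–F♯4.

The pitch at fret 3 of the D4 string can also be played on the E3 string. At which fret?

13

D4 at fret 3 is D4 + 3 semitones = F4.
The open E3 string is 10 semitones below the open D4, so the same pitch on the E3 string lies at fret 3 + 10 = 13.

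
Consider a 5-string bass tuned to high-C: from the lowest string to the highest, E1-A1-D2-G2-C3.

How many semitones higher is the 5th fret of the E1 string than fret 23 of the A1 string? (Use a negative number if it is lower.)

-23 semitones

E1 at fret 5 → A1 (MIDI 33); A1 at fret 23 → G#3 (MIDI 56).
33 − 56 = -23, so the two pitches are 23 semitones apart.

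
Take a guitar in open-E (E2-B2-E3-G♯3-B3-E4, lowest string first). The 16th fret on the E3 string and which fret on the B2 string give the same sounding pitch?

21

Fret 16 on E3 is MIDI 52 + 16 = 68 (G♯4). On the B2 string (open MIDI 47), that pitch is 68 − 47 = fret 21.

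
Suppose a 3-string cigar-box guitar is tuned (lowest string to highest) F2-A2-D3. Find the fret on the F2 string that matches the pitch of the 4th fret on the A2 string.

8

Fret 4 on A2 is MIDI 45 + 4 = 49 (Db3). On the F2 string (open MIDI 41), that pitch is 49 − 41 = fret 8.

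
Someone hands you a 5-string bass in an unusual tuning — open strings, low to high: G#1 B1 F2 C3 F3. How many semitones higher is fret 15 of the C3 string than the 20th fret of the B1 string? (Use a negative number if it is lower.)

8 semitones

C3 at fret 15 → D#4 (MIDI 63); B1 at fret 20 → G3 (MIDI 55).
63 − 55 = 8, so the two pitches are 8 semitones apart.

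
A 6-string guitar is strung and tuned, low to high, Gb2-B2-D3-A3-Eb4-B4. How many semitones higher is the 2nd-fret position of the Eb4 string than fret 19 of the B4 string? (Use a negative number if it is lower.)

-25 semitones

Eb4 at fret 2 → F4 (MIDI 65); B4 at fret 19 → Gb6 (MIDI 90).
65 − 90 = -25, so the two pitches are 25 semitones apart.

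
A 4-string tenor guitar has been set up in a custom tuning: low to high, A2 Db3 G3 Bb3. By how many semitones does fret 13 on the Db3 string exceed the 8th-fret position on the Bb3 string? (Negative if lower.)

-4 semitones

Db3 at fret 13 → D4 (MIDI 62); Bb3 at fret 8 → Gb4 (MIDI 66).
62 − 66 = -4, so the two pitches are 4 semitones apart.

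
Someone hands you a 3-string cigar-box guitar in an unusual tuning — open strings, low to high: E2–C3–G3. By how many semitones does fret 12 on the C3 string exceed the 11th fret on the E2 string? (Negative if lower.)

C3 at fret 12 → C4 (MIDI 60); E2 at fret 11 → D♯3 (MIDI 51).
60 − 51 = 9, so the two pitches are 9 semitones apart.

9 semitones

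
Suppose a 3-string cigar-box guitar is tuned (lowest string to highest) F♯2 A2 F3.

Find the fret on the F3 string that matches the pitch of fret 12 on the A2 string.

4

A2 at fret 12 is A2 + 12 semitones = A3.
The open F3 string is 8 semitones above the open A2, so the same pitch on the F3 string lies at fret 12 − 8 = 4.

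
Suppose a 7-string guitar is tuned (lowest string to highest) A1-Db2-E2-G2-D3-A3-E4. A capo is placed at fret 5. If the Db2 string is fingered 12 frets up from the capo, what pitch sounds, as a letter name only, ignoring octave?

The capo raises the open Db2 by 5 semitones to Gb2; fretting 12 more gives Db2 + 5 + 12 = Db2 + 17 semitones, landing on Gb.
(Also written F#.)

Gb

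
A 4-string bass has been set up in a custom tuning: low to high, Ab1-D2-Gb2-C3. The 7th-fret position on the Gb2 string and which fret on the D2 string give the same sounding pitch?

11

Gb2 at fret 7 is Gb2 + 7 semitones = Db3.
The open D2 string is 4 semitones below the open Gb2, so the same pitch on the D2 string lies at fret 7 + 4 = 11.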